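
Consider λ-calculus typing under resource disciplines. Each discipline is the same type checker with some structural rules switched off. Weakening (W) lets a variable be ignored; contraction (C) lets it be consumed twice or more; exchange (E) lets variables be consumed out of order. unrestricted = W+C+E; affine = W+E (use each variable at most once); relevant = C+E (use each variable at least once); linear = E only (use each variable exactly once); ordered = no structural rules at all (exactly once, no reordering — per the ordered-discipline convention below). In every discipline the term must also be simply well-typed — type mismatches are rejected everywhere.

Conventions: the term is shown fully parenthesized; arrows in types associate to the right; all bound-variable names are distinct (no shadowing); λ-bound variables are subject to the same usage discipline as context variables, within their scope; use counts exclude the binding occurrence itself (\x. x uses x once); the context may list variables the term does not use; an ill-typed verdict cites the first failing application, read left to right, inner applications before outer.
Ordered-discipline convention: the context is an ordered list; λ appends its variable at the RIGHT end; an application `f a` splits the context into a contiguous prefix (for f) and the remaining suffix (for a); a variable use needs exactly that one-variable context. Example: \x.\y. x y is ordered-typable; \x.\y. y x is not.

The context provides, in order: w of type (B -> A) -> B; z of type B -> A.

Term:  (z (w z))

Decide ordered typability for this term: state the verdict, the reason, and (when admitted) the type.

no — uses contraction: z ×2
variable uses: w ×1; z ×2
use order (left to right): z, w, z
typing: well-typed at A
all disciplines: ordered ✗ · linear ✗ · affine ✗ · relevant ✓ · unrestricted ✓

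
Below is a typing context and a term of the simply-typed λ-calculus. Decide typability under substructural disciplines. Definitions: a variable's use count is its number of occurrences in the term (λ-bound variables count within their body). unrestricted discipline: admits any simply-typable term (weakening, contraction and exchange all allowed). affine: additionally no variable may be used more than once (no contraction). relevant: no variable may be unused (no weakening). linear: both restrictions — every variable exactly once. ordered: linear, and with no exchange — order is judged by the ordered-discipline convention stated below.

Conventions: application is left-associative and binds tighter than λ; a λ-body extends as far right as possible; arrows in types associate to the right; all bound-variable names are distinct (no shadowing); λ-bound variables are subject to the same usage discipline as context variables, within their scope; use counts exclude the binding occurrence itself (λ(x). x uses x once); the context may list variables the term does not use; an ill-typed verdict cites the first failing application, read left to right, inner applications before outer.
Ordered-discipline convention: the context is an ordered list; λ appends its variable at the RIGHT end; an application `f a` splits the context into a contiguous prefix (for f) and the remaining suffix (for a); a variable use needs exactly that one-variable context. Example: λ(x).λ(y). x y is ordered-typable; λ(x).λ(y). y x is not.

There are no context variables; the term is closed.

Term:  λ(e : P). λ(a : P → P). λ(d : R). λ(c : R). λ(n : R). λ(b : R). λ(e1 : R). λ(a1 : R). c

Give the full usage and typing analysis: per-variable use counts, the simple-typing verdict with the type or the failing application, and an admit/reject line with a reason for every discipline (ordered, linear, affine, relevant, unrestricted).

use counts: e (bound): 0; a (bound): 0; d (bound): 0; c (bound): 1; n (bound): 0; b (bound): 0; e1 (bound): 0; a1 (bound): 0
uses in reading order: c
typing: the term checks, with type P → (P → P) → R → R → R → R → R → R → R
ordered: ✗ — unused: e, a, d, n, b, e1, a1 — weakening required
linear: ✗ — unused: e, a, d, n, b, e1, a1 — weakening required
affine: ✓ — at most one use each (e, a, d, c, n, b, e1, a1)
relevant: ✗ — unused: e, a, d, n, b, e1, a1 — weakening required
unrestricted: ✓ — typability at P → (P → P) → R → R → R → R → R → R → R is all that's needed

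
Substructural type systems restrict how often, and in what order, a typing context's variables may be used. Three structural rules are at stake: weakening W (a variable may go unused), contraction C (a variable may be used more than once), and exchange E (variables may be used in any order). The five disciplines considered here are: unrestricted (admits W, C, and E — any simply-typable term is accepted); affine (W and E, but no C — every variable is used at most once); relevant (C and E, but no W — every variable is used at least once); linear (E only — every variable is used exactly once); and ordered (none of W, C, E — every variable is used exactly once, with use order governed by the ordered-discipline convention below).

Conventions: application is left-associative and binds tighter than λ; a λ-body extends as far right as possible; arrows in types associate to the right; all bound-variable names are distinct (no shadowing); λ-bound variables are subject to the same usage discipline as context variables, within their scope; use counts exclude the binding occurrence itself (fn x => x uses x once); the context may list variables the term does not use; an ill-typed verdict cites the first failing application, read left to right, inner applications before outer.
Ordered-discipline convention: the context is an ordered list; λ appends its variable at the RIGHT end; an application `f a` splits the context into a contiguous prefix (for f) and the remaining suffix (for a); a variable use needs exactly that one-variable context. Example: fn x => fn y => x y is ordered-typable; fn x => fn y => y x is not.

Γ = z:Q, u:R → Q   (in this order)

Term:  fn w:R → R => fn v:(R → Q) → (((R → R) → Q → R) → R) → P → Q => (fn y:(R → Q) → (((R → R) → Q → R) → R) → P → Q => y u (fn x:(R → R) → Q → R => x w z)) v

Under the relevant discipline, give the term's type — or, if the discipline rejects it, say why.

term : (R → R) → ((R → Q) → (((R → R) → Q → R) → R) → P → Q) → P → Q
variable uses: z: 1, u: 1, w (bound): 1, v (bound): 1, y (bound): 1, x (bound): 1
left-to-right use order: y, u, x, w, z, v
typing: the term checks, with type (R → R) → ((R → Q) → (((R → R) → Q → R) → R) → P → Q) → P → Q
per-discipline verdicts: ordered ✗ · linear ✓ · affine ✓ · relevant ✓ · unrestricted ✓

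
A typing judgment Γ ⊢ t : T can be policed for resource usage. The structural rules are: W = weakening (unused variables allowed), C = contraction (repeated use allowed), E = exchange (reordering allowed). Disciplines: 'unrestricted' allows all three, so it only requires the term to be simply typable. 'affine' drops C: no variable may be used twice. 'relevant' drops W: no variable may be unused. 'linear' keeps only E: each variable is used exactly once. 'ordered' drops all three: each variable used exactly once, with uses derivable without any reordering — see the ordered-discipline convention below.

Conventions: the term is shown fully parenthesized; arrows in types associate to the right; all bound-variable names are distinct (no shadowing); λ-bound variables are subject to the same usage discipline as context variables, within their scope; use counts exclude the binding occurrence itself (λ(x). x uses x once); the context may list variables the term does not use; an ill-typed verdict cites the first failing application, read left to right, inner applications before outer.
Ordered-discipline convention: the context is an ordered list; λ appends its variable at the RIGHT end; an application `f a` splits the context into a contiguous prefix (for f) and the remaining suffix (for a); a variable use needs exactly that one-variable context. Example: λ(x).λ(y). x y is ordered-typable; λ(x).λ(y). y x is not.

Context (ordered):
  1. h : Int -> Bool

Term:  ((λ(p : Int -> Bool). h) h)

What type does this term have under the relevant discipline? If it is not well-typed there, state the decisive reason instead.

not well-typed under relevant — needs weakening: p unused
usage: h: 2; p (bound): 0
uses in reading order: h, h
typing: ✓ — Int -> Bool
per-discipline verdicts: ordered ✗, linear ✗, affine ✗, relevant ✗, unrestricted ✓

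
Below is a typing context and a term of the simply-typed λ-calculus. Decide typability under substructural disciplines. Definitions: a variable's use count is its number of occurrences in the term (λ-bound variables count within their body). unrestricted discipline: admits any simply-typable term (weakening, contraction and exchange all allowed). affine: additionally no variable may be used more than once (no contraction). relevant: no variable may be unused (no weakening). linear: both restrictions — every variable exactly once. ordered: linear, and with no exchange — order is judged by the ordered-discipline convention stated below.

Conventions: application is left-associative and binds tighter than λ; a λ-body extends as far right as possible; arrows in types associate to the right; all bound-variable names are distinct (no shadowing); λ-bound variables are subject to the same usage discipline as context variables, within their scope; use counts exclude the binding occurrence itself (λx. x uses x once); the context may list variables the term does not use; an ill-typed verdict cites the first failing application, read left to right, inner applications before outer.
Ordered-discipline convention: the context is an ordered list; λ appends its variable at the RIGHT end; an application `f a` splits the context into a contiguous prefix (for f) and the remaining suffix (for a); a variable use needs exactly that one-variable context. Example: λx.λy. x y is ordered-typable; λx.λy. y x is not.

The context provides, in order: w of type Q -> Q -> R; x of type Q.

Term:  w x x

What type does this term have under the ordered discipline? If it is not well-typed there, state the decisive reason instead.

not well-typed under ordered — repeated use of x ×2
counts: w ×1, x ×2
order of uses: w, x, x
typing: well-typed — term : R
per-discipline verdicts: ordered ✗, linear ✗, affine ✗, relevant ✓, unrestricted ✓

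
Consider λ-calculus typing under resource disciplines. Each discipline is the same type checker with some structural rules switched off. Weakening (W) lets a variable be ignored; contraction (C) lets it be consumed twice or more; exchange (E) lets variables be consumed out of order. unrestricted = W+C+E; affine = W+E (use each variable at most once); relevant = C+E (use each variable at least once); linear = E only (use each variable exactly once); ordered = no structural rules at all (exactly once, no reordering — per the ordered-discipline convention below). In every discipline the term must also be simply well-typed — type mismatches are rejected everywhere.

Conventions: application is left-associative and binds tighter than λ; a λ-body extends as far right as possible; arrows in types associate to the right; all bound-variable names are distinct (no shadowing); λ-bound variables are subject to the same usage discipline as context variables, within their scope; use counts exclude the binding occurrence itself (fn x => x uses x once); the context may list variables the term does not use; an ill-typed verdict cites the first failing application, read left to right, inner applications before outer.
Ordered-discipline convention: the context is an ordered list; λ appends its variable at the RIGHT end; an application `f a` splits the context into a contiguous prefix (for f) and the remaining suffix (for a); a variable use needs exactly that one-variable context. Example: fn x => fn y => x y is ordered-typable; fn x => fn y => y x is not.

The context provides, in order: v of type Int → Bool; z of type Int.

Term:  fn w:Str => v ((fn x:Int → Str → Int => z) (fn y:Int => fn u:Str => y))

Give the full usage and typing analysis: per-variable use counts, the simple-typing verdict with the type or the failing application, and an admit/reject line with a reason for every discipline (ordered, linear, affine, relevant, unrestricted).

variable uses: v=1; z=1; w (λ-bound)=0; x (λ-bound)=0; y (λ-bound)=1; u (λ-bound)=0
left-to-right use order: v, z, y
typing: ✓ — Str → Bool
ordered: ✗ — unused: w, x, u — weakening required
linear: ✗ — unused: w, x, u — weakening required
affine: ✓ — none of v, z, w, x, y, u used more than once
relevant: ✗ — unused: w, x, u — weakening required
unrestricted: ✓ — typability at Str → Bool is all that's needed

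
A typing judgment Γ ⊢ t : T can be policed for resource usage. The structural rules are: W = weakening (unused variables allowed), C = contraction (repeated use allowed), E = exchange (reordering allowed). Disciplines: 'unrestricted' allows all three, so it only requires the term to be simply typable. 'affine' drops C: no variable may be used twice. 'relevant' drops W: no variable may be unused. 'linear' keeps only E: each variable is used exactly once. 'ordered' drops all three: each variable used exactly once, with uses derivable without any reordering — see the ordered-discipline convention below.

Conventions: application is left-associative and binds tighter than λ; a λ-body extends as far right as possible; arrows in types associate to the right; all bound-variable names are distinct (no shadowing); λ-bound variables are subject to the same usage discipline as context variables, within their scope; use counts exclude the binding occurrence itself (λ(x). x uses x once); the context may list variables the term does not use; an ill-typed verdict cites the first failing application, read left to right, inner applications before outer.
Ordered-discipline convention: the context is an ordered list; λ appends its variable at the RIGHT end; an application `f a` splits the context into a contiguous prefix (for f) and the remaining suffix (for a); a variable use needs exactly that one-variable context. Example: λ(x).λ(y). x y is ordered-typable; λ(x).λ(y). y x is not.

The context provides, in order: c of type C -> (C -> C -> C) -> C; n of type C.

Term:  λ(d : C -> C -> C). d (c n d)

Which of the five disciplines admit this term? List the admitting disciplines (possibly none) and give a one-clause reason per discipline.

accepted by: relevant, unrestricted
usage: c ×1, n ×1, d (bound) ×2
use order (left to right): d, c, n, d
typing: the term checks, with type (C -> C -> C) -> C -> C
ordered ✗ (d ×2 used more than once (contraction))
linear ✗ (d ×2 used more than once (contraction))
affine ✗ (d ×2 used more than once (contraction))
relevant ✓ (every one of c, n, d appears)
unrestricted ✓ (typability at (C -> C -> C) -> C -> C is all that's needed)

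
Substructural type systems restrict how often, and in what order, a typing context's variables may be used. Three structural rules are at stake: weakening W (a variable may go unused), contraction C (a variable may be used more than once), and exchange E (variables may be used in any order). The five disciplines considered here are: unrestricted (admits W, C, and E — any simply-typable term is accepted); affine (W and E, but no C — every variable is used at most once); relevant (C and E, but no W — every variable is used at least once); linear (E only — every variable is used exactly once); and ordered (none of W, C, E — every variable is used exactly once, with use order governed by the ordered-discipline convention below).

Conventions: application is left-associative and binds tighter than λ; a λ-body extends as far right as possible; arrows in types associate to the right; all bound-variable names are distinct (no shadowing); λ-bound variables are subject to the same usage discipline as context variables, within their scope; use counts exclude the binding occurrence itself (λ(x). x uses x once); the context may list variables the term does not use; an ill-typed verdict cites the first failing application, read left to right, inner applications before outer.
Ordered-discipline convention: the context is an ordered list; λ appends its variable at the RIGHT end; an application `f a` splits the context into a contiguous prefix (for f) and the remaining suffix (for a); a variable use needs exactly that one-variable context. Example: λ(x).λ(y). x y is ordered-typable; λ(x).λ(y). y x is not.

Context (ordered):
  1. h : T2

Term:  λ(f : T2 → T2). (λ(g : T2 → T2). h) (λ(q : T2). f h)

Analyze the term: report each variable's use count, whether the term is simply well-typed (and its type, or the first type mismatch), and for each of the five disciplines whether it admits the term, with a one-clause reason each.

use counts: h ×2, f (λ-bound) ×1, g (λ-bound) ×0, q (λ-bound) ×0
order of uses: h, f, h
typing: well-typed at (T2 → T2) → T2
ordered ✗ (needs contraction — h ×2; unused: g, q — weakening required)
linear ✗ (needs contraction — h ×2; unused: g, q — weakening required)
affine ✗ (needs contraction — h ×2)
relevant ✗ (unused: g, q — weakening required)
unrestricted ✓ (well-typed at (T2 → T2) → T2; no restrictions here)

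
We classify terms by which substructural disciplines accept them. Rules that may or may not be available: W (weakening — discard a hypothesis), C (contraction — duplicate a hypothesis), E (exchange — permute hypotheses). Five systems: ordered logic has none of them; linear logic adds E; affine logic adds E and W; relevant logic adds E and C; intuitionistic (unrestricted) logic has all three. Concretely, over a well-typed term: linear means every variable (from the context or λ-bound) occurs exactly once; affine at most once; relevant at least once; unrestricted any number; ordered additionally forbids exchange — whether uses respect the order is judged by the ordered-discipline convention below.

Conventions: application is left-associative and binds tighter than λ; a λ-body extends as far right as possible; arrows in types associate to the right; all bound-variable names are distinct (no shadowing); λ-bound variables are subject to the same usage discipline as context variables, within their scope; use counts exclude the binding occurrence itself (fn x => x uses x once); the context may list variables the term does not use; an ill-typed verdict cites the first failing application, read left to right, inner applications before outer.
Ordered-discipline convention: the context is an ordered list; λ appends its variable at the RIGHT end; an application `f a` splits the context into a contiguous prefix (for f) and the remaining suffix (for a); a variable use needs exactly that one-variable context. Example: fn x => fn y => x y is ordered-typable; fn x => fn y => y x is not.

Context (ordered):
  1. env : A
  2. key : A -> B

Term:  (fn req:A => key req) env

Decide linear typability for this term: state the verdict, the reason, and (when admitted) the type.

yes — env, key, req: one use apiece; term : B
variable uses: env: 1, key: 1, req (λ-bound): 1
uses in reading order: key, req, env
typing: well-typed at B
per-discipline verdicts: ordered ✗, linear ✓, affine ✓, relevant ✓, unrestricted ✓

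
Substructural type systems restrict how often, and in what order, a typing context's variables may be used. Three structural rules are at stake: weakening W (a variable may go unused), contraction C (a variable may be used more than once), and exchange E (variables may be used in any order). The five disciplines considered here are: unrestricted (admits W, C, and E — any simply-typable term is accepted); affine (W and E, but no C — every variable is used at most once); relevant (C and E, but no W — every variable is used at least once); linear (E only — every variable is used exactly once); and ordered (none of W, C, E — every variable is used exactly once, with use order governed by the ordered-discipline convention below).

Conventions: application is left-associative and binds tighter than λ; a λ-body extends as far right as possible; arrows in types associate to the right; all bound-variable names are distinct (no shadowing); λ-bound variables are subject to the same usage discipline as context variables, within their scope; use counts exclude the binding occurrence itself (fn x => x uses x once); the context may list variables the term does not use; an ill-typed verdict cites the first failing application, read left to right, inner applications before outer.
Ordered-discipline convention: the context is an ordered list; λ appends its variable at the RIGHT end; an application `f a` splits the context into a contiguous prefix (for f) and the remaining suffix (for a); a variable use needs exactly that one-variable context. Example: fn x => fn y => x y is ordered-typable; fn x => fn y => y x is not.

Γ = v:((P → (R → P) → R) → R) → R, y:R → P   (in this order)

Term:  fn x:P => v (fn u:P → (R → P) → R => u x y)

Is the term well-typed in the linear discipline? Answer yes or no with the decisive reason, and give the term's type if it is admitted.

yes — v, y, x, u: one use apiece; term : P → R
usage: v: 1×; y: 1×; x [bound]: 1×; u [bound]: 1×
uses in reading order: v, u, x, y
typing: ✓ — P → R
all disciplines: ordered ✗, linear ✓, affine ✓, relevant ✓, unrestricted ✓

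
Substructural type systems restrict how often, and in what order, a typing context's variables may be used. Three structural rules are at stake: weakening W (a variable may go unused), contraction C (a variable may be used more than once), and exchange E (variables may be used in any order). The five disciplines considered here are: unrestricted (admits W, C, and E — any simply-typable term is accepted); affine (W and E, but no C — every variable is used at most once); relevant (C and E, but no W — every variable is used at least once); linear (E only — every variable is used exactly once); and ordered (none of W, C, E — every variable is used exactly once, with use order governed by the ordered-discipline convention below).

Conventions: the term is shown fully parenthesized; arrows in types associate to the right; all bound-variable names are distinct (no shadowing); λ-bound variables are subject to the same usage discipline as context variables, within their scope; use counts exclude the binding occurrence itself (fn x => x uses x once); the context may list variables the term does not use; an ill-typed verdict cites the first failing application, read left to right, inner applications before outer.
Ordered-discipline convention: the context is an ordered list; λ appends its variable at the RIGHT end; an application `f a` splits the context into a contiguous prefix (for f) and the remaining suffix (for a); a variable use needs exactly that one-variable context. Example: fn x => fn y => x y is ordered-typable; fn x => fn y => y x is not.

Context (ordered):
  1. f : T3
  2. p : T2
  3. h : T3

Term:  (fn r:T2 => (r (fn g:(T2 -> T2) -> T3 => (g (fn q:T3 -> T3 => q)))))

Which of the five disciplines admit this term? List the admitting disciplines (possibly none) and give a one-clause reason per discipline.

accepted by: none
usage: f ×0; p ×0; h ×0; r (λ-bound) ×1; g (λ-bound) ×1; q (λ-bound) ×1
uses in reading order: r, g, q
typing: ill-typed: an application expects T2 -> T2 but receives (T3 -> T3) -> T3 -> T3
ordered ✗ (the type mismatch rejects it)
linear ✗ (not simply typable)
affine ✗ (fails simple typing)
relevant ✗ (a type mismatch blocks all five)
unrestricted ✗ (the type mismatch rejects it)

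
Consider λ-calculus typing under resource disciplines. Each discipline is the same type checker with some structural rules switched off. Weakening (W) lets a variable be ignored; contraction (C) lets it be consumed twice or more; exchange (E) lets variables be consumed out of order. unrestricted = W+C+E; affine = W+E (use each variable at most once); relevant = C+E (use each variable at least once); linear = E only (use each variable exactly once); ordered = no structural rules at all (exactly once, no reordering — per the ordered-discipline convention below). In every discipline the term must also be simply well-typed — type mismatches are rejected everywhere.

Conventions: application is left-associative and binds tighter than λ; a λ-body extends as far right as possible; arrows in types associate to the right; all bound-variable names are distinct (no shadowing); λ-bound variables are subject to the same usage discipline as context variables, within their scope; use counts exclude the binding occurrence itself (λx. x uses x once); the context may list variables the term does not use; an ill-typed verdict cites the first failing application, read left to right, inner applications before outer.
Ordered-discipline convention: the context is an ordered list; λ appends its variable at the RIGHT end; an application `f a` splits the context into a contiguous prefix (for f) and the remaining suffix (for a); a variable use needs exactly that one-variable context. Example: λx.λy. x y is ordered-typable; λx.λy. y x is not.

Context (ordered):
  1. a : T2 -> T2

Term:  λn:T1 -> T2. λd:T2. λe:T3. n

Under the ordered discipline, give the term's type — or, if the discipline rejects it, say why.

not well-typed under ordered — needs weakening: a, d, e unused
use counts: a: 0×, n (λ-bound): 1×, d (λ-bound): 0×, e (λ-bound): 0×
order of uses: n
typing: well-typed — term : (T1 -> T2) -> T2 -> T3 -> T1 -> T2
all disciplines: ordered ✗ · linear ✗ · affine ✓ · relevant ✗ · unrestricted ✓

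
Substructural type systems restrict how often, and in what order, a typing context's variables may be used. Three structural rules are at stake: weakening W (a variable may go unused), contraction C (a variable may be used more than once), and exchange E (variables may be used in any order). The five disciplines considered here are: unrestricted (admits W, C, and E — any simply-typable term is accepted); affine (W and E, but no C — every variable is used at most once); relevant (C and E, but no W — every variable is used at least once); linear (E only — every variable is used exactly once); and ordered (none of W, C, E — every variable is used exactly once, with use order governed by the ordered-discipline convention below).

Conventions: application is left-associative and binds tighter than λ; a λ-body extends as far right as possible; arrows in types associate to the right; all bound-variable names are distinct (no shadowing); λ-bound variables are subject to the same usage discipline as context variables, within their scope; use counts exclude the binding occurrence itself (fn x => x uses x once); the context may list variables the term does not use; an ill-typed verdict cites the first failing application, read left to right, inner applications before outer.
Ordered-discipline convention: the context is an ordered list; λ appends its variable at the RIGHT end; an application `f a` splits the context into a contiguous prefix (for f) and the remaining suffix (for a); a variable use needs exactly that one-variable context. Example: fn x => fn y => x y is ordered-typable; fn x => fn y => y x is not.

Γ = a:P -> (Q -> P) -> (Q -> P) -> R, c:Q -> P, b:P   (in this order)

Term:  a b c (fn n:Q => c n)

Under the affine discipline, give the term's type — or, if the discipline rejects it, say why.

not well-typed under affine — needs contraction — c ×2
variable uses: a=1, c=2, b=1, n (λ-bound)=1
uses in reading order: a, b, c, c, n
typing: well-typed — term : R
per-discipline verdicts: ordered ✗ · linear ✗ · affine ✗ · relevant ✓ · unrestricted ✓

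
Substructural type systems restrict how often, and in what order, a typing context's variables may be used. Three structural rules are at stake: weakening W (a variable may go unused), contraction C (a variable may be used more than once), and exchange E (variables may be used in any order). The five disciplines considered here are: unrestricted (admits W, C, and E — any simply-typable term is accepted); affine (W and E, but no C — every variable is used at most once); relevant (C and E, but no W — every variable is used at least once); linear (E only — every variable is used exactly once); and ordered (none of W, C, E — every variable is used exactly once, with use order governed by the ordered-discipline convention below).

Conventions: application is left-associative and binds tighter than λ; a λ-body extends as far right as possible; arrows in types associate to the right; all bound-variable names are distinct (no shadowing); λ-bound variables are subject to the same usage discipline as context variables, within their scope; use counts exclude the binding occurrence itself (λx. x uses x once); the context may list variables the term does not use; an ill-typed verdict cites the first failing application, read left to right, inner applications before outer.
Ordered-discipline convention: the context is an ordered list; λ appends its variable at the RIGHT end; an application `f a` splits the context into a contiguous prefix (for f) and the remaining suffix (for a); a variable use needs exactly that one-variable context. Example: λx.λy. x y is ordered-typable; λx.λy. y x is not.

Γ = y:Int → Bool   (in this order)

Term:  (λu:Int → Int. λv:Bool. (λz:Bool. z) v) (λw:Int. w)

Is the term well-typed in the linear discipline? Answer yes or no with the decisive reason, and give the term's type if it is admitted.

no — y, u never used (weakening)
variable uses: y=0; u (bound)=0; v (bound)=1; z (bound)=1; w (bound)=1
uses in reading order: z, v, w
typing: ✓ — Bool → Bool
all disciplines: ordered ✗; linear ✗; affine ✓; relevant ✗; unrestricted ✓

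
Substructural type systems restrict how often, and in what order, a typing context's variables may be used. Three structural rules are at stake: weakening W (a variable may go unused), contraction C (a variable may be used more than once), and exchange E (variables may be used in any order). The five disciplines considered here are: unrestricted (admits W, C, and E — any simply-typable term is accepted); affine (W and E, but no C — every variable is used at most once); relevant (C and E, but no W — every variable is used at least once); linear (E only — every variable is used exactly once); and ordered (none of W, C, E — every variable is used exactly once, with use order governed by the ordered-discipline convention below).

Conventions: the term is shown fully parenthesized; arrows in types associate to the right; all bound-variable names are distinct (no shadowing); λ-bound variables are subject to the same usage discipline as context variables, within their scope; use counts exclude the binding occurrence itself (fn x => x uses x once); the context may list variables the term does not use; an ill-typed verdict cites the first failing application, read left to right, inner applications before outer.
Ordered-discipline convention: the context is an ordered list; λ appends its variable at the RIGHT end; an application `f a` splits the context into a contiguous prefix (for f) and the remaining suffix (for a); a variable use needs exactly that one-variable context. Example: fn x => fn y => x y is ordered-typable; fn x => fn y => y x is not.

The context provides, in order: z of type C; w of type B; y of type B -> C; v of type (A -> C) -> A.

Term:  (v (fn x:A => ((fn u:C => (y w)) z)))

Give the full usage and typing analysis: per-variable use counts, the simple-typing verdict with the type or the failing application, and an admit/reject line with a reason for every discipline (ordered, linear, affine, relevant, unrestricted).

usage: z: 1×; w: 1×; y: 1×; v: 1×; x (bound): 0×; u (bound): 0×
left-to-right use order: v, y, w, z
typing: the term checks, with type A
ordered ✗ (unused: x, u — weakening required)
linear ✗ (unused: x, u — weakening required)
affine ✓ (at most one use each (z, w, y, v, x, u))
relevant ✗ (unused: x, u — weakening required)
unrestricted ✓ (typability at A is all that's needed)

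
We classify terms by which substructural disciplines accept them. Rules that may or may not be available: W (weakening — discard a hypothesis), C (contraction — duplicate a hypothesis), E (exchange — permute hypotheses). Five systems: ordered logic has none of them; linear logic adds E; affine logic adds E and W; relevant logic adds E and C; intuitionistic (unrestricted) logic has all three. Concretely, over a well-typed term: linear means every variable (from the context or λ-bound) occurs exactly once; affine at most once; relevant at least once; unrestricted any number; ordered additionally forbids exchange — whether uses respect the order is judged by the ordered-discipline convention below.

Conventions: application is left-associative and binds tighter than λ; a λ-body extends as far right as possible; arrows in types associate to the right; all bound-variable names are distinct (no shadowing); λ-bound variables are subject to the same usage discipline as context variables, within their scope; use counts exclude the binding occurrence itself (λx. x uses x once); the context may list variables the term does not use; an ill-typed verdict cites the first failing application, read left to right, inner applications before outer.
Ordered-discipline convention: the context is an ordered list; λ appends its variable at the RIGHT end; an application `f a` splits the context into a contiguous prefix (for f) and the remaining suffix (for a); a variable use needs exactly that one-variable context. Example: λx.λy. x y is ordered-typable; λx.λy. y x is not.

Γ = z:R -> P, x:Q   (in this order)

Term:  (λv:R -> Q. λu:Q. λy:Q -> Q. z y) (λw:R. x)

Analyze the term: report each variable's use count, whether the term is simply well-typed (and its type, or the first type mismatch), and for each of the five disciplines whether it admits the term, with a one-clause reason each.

use counts: z: 1; x: 1; v (λ-bound): 0; u (λ-bound): 0; y (λ-bound): 1; w (λ-bound): 0
use order (left to right): z, y, x
typing: ill-typed: an argument Q -> Q mismatches the expected R
ordered ✗ (the type mismatch rejects it)
linear ✗ (not simply typable)
affine ✗ (fails simple typing)
relevant ✗ (a type mismatch blocks all five)
unrestricted ✗ (the type mismatch rejects it)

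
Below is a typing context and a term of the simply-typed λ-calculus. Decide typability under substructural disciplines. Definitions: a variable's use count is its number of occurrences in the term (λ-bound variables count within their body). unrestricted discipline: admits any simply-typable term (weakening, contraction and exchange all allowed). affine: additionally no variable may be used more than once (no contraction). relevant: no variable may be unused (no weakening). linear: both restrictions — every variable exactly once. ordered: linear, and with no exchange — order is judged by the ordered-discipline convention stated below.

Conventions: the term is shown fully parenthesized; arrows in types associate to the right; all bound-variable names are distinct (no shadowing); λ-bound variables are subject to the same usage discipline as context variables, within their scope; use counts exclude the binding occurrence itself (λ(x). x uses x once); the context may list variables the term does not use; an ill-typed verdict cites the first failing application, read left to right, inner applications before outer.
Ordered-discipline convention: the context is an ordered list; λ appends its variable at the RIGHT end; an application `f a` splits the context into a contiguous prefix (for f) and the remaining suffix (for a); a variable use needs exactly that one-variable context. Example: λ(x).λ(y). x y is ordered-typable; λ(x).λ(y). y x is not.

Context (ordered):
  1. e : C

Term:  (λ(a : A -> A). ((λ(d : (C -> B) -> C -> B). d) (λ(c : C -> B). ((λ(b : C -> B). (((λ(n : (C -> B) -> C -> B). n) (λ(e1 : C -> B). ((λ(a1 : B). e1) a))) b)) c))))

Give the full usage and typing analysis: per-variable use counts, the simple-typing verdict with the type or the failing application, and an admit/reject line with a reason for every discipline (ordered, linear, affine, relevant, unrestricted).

use counts: e=0; a (bound)=1; d (bound)=1; c (bound)=1; b (bound)=1; n (bound)=1; e1 (bound)=1; a1 (bound)=0
left-to-right use order: d, n, e1, a, b, c
typing: ill-typed: a function awaiting B gets A -> A
ordered: ✗, not simply typable
linear: ✗, fails simple typing
affine: ✗, a type mismatch blocks all five
relevant: ✗, the type mismatch rejects it
unrestricted: ✗, not simply typable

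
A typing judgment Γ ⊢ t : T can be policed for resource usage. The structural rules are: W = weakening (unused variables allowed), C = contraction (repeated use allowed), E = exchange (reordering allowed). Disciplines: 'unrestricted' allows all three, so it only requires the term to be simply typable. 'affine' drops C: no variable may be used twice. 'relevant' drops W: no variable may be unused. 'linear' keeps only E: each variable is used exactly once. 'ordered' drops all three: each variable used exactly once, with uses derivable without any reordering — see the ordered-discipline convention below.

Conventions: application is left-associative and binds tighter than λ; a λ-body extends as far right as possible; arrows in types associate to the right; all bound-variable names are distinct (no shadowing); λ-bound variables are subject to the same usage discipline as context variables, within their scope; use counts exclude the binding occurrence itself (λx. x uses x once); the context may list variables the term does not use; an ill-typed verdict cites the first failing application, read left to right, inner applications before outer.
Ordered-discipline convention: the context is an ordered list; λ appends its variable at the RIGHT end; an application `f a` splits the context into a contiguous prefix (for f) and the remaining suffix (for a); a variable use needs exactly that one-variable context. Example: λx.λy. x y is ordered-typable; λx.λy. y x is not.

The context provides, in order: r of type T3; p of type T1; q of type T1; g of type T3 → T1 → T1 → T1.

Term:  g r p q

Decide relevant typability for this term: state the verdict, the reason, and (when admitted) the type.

yes — every one of r, p, q, g appears; term : T1
usage: r: 1; p: 1; q: 1; g: 1
left-to-right use order: g, r, p, q
typing: well-typed at T1
across the five disciplines: ordered ✗ | linear ✓ | affine ✓ | relevant ✓ | unrestricted ✓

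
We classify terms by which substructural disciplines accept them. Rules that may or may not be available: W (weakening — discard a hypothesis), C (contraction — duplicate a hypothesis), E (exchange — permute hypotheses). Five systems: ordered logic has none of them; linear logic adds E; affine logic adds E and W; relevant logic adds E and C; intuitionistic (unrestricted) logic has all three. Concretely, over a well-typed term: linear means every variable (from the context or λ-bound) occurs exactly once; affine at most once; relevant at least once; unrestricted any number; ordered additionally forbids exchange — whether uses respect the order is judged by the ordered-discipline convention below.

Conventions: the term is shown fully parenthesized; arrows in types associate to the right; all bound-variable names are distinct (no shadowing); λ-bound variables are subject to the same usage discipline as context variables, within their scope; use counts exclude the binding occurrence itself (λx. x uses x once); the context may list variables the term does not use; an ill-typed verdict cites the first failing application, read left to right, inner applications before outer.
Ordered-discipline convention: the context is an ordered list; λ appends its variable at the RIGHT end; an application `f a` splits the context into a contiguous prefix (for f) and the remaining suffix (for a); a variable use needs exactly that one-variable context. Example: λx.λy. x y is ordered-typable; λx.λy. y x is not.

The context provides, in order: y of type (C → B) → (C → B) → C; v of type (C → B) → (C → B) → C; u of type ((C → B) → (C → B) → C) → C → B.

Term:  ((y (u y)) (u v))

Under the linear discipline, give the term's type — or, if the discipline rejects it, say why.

not well-typed under linear — y ×2, u ×2 used more than once (contraction)
usage: y: 2×; v: 1×; u: 2×
use order (left to right): y, u, y, u, v
typing: well-typed at C
across the five disciplines: ordered ✗, linear ✗, affine ✗, relevant ✓, unrestricted ✓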